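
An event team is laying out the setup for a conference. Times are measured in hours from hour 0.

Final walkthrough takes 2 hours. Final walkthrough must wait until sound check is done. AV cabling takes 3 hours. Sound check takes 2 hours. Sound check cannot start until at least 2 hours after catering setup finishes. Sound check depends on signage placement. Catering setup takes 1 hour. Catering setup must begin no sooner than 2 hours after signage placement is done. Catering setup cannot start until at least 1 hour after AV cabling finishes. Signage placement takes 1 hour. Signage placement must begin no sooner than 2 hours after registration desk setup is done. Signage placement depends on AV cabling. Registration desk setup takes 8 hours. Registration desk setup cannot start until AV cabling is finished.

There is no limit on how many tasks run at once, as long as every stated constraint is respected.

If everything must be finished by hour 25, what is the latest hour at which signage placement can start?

15

To finish by hour 25, final walkthrough (duration 2) must start no later than hour 23.
Sound check feeds into final walkthrough (must start by hour 23); so sound check must finish by hour 23 and therefore start by hour 21.
Since sound check (must start by hour 21, minus 2-hour gap → hour 19) depends on it, catering setup must finish by hour 19. Backing off its 1-hour duration gives a latest start of hour 18.
Signage placement feeds catering setup (must start by hour 18, minus 2-hour gap → hour 16); sound check (must start by hour 21). Taking the minimum, signage placement must finish by hour 16 and start by 16 − 1 = hour 15.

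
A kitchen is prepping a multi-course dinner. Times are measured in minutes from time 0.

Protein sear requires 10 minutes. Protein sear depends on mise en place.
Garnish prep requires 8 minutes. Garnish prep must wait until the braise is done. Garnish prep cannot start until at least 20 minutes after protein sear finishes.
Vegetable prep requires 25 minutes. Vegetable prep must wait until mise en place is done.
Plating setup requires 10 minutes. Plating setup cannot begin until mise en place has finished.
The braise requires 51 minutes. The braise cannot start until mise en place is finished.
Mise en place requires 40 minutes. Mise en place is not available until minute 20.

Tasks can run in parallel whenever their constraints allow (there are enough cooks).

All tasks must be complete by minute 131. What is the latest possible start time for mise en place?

32

To finish by minute 131, garnish prep (duration 8) must start no later than minute 123.
The braise has to be done before garnish prep (must start by minute 123). That means finishing by minute 123, i.e. starting by 123 − 51 = minute 72.
Since garnish prep (must start by minute 123, minus 20-minute gap → minute 103) depends on it, protein sear must finish by minute 103. Backing off its 10-minute duration gives a latest start of minute 93.
To finish by minute 131, vegetable prep (duration 25) must start no later than minute 106.
Nothing follows plating setup; the deadline of minute 131 is its only limit. It must start by 131 − 10 = minute 121.
Mise en place must finish in time for the braise (must start by minute 72); protein sear (must start by minute 93); vegetable prep (must start by minute 106); plating setup (must start by minute 121). The tightest is minute 72, so mise en place must start by 72 − 40 = minute 32.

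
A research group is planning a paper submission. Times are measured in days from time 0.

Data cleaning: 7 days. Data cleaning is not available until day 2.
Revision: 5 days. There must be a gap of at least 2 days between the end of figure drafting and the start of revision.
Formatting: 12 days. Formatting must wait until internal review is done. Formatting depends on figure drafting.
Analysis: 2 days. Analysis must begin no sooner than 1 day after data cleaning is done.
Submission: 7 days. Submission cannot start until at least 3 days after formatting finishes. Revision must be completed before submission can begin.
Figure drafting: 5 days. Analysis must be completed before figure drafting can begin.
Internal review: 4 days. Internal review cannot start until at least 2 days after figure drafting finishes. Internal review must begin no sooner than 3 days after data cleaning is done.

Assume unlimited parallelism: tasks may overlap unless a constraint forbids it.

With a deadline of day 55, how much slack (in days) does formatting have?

After its own release at day 2, data cleaning can start at day 2 and finishes at day 9.
Analysis waits on data cleaning (finishes day 9, plus 1-day gap → day 10), so it starts at day 10 and finishes at 10 + 2 = day 12.
Figure drafting waits on analysis (finishes day 12), so it starts at day 12 and finishes at 12 + 5 = day 17.
For internal review: figure drafting (finishes day 17, plus 2-day gap → day 19); data cleaning (finishes day 9, plus 3-day gap → day 12). Taking the maximum gives a start of day 19, and it finishes at 19 + 4 = day 23.
Formatting needs all of internal review (finishes day 23); figure drafting (finishes day 17). That puts its earliest start at day 23; it finishes at 23 + 12 = day 35.

Working backward from the deadline:
Submission has no dependents, so it just needs to finish by day 55. Starting by 55 − 7 = day 48 achieves that.
Formatting must finish before submission (must start by day 48, minus 3-day gap → day 45). With a 12-day duration, formatting must start by 45 − 12 = day 33.
So formatting can start as early as day 23 and as late as day 33, giving 33 − 23 = 10 days of slack.

10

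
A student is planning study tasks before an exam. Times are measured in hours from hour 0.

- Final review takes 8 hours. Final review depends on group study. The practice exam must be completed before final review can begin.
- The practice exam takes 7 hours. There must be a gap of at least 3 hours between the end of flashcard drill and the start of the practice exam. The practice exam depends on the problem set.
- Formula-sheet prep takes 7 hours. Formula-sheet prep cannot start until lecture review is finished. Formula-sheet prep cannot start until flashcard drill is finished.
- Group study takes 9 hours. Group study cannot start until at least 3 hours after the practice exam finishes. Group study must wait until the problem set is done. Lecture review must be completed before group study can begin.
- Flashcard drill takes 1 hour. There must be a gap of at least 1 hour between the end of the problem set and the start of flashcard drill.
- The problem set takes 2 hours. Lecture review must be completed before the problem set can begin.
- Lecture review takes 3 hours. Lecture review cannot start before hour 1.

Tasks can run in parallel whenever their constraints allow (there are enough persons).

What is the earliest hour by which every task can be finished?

Lecture review waits on its own release at hour 1, so it starts at hour 1 and finishes at 1 + 3 = hour 4.
The problem set waits on lecture review (finishes hour 4), so it starts at hour 4 and finishes at 4 + 2 = hour 6.
After the problem set (finishes hour 6, plus 1-hour gap → hour 7), flashcard drill can start at hour 7 and finishes at hour 8.
Formula-sheet prep cannot start until lecture review (finishes hour 4); flashcard drill (finishes hour 8). The controlling bound is hour 8, so formula-sheet prep finishes at 8 + 7 = hour 15.
The practice exam cannot start until flashcard drill (finishes hour 8, plus 3-hour gap → hour 11); the problem set (finishes hour 6). The controlling bound is hour 11, so the practice exam finishes at 11 + 7 = hour 18.
Group study needs all of the practice exam (finishes hour 18, plus 3-hour gap → hour 21); the problem set (finishes hour 6); lecture review (finishes hour 4). That puts its earliest start at hour 21; it finishes at 21 + 9 = hour 30.
For final review: group study (finishes hour 30); the practice exam (finishes hour 18). Taking the maximum gives a start of hour 30, and it finishes at 30 + 8 = hour 38.
All tasks are finished once the last one completes. Finish times: Lecture review at 4, The problem set at 6, Flashcard drill at 8, The practice exam at 18, Group study at 30, Formula-sheet prep at 15, Final review at 38. The latest is hour 38.

38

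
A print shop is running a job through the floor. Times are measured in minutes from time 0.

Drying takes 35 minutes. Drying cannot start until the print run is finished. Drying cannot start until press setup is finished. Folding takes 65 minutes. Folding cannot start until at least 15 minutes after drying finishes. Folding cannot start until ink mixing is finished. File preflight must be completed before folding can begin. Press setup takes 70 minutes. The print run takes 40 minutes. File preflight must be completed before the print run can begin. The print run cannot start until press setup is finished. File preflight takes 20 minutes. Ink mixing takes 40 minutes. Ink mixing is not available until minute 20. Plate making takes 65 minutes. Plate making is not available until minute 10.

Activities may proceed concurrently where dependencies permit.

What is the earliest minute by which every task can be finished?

225

Nothing blocks press setup, so it runs from minute 0 to minute 70.
After its own release at minute 20, ink mixing can start at minute 20 and finishes at minute 60.
After its own release at minute 10, plate making can start at minute 10 and finishes at minute 75.
File preflight can start immediately at minute 0; it finishes at minute 20.
The print run needs all of file preflight (finishes minute 20); press setup (finishes minute 70). That puts its earliest start at minute 70; it finishes at 70 + 40 = minute 110.
Drying has to wait for the print run (finishes minute 110); press setup (finishes minute 70). The latest of these is minute 110, so drying runs minute 110 to 110 + 35 = minute 145.
Folding needs all of drying (finishes minute 145, plus 15-minute gap → minute 160); ink mixing (finishes minute 60); file preflight (finishes minute 20). That puts its earliest start at minute 160; it finishes at 160 + 65 = minute 225.
All tasks are finished once the last one completes. Finish times: File preflight at 20, Plate making at 75, Ink mixing at 60, Press setup at 70, The print run at 110, Drying at 145, Folding at 225. The latest is minute 225.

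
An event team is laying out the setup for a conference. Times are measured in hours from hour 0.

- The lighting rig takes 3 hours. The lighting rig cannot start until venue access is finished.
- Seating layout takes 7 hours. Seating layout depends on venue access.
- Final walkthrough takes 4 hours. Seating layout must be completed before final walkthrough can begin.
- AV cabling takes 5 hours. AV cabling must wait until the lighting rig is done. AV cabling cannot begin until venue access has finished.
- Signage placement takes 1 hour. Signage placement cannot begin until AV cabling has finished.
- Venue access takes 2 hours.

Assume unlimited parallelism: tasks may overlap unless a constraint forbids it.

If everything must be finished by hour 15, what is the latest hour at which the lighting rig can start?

Signage placement has no dependents, so it just needs to finish by hour 15. Starting by 15 − 1 = hour 14 achieves that.
AV cabling has to be done before signage placement (must start by hour 14). That means finishing by hour 14, i.e. starting by 14 − 5 = hour 9.
The lighting rig feeds into AV cabling (must start by hour 9); so the lighting rig must finish by hour 9 and therefore start by hour 6.

6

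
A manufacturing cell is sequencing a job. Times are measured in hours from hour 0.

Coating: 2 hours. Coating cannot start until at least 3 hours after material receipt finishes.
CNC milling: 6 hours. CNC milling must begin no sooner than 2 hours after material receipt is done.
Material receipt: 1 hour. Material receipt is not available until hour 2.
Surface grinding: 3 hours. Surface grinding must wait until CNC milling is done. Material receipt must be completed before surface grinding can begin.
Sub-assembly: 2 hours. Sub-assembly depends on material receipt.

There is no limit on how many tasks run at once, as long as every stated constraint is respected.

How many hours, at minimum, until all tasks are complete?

14

After its own release at hour 2, material receipt can start at hour 2 and finishes at hour 3.
Sub-assembly waits on material receipt (finishes hour 3), so it starts at hour 3 and finishes at 3 + 2 = hour 5.
After material receipt (finishes hour 3, plus 3-hour gap → hour 6), coating can start at hour 6 and finishes at hour 8.
CNC milling cannot begin until material receipt (finishes hour 3, plus 2-hour gap → hour 5). It runs from hour 5 to 5 + 6 = hour 11.
For surface grinding: CNC milling (finishes hour 11); material receipt (finishes hour 3). Taking the maximum gives a start of hour 11, and it finishes at 11 + 3 = hour 14.
All tasks are finished once the last one completes. Finish times: Material receipt at 3, CNC milling at 11, Surface grinding at 14, Coating at 8, Sub-assembly at 5. The latest is hour 14.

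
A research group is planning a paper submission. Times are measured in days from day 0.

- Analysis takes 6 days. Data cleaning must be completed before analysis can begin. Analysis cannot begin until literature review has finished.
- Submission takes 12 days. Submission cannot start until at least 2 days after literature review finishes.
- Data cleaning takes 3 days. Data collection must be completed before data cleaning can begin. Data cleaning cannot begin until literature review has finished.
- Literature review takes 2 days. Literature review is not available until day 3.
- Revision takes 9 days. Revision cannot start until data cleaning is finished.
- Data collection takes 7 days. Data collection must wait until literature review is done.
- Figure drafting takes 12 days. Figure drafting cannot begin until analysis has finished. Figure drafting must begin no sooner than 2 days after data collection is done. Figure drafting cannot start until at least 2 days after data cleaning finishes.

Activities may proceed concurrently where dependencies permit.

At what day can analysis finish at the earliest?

Literature review waits on its own release at day 3, so it starts at day 3 and finishes at 3 + 2 = day 5.
After literature review (finishes day 5), data collection can start at day 5 and finishes at day 12.
Data cleaning has to wait for data collection (finishes day 12); literature review (finishes day 5). The latest of these is day 12, so data cleaning runs day 12 to 12 + 3 = day 15.
For analysis: data cleaning (finishes day 15); literature review (finishes day 5). Taking the maximum gives a start of day 15, and it finishes at 15 + 6 = day 21.

21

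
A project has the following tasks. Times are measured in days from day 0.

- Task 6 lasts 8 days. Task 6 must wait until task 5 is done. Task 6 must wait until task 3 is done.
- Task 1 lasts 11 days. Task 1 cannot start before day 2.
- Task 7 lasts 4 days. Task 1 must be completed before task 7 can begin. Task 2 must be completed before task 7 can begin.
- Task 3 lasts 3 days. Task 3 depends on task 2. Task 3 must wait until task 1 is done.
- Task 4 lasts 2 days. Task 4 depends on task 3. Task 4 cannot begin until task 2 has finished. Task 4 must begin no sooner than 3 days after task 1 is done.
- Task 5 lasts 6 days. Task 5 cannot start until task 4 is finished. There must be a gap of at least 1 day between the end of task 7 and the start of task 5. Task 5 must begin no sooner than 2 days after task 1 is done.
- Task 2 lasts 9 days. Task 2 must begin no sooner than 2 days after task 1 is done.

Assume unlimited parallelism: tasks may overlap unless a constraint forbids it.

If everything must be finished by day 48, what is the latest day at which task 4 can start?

32

Task 6 has no dependents, so it just needs to finish by day 48. Starting by 48 − 8 = day 40 achieves that.
Task 5 has to be done before task 6 (must start by day 40). That means finishing by day 40, i.e. starting by 40 − 6 = day 34.
Since task 5 (must start by day 34) depends on it, task 4 must finish by day 34. Backing off its 2-day duration gives a latest start of day 32.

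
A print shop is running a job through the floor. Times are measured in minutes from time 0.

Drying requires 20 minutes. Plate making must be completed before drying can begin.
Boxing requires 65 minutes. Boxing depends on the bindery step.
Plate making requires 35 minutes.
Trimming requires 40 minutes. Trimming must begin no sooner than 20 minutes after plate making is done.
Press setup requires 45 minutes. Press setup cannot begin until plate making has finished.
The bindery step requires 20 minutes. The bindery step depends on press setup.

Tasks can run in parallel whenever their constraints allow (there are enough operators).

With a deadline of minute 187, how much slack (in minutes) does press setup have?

Plate making has no prerequisites, so it starts at minute 0 and finishes at minute 35.
After plate making (finishes minute 35), press setup can start at minute 35 and finishes at minute 80.

Working backward from the deadline:
Nothing follows boxing; the deadline of minute 187 is its only limit. It must start by 187 − 65 = minute 122.
The bindery step must finish before boxing (must start by minute 122). With a 20-minute duration, the bindery step must start by 122 − 20 = minute 102.
Press setup must finish before the bindery step (must start by minute 102). With a 45-minute duration, press setup must start by 102 − 45 = minute 57.
So press setup can start as early as minute 35 and as late as minute 57, giving 57 − 35 = 22 minutes of slack.

22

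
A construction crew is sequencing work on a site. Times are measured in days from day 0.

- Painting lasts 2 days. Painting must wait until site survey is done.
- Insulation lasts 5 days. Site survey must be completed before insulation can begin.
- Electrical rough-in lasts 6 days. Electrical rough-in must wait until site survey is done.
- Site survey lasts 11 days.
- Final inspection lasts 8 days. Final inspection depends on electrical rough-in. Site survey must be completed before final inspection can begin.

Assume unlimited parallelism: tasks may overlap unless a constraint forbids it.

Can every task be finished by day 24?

No

Site survey can start immediately at day 0; it finishes at day 11.
Painting waits on site survey (finishes day 11), so it starts at day 11 and finishes at 11 + 2 = day 13.
After site survey (finishes day 11), insulation can start at day 11 and finishes at day 16.
Electrical rough-in waits on site survey (finishes day 11), so it starts at day 11 and finishes at 11 + 6 = day 17.
Final inspection has to wait for electrical rough-in (finishes day 17); site survey (finishes day 11). The latest of these is day 17, so final inspection runs day 17 to 17 + 8 = day 25.
The earliest everything can be done is day 25, which is after the deadline of 24, so it is not possible.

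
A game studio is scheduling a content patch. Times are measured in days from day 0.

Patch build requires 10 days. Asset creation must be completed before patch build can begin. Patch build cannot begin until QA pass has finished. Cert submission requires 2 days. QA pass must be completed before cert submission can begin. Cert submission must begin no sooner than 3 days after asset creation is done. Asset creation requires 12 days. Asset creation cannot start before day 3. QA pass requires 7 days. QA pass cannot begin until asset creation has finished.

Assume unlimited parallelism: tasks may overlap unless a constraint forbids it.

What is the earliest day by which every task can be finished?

32

Asset creation cannot begin until its own release at day 3. It runs from day 3 to 3 + 12 = day 15.
QA pass waits on asset creation (finishes day 15), so it starts at day 15 and finishes at 15 + 7 = day 22.
Patch build has to wait for asset creation (finishes day 15); QA pass (finishes day 22). The latest of these is day 22, so patch build runs day 22 to 22 + 10 = day 32.
Cert submission has to wait for QA pass (finishes day 22); asset creation (finishes day 15, plus 3-day gap → day 18). The latest of these is day 22, so cert submission runs day 22 to 22 + 2 = day 24.
All tasks are finished once the last one completes. Finish times: Asset creation at 15, QA pass at 22, Cert submission at 24, Patch build at 32. The latest is day 32.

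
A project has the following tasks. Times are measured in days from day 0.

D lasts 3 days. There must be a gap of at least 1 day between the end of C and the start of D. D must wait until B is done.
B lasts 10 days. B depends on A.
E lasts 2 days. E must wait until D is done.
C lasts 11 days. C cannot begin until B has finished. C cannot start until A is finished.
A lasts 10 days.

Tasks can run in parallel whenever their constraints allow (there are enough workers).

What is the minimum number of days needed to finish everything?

37

A can start immediately at day 0; it finishes at day 10.
After A (finishes day 10), B can start at day 10 and finishes at day 20.
C needs all of B (finishes day 20); A (finishes day 10). That puts its earliest start at day 20; it finishes at 20 + 11 = day 31.
D cannot start until C (finishes day 31, plus 1-day gap → day 32); B (finishes day 20). The controlling bound is day 32, so D finishes at 32 + 3 = day 35.
After D (finishes day 35), E can start at day 35 and finishes at day 37.
All tasks are finished once the last one completes. Finish times: A at 10, B at 20, C at 31, D at 35, E at 37. The latest is day 37.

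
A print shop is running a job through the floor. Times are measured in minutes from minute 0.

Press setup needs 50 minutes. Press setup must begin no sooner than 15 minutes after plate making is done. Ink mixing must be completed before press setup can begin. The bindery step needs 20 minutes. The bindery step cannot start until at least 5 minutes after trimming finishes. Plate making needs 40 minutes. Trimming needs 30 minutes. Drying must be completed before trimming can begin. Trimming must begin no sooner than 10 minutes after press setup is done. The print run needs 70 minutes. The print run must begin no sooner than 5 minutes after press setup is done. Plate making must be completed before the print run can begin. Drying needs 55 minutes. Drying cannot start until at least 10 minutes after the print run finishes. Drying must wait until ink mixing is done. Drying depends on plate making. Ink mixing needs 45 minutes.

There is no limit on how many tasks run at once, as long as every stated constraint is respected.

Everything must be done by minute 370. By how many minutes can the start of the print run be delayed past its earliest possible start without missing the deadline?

70

Nothing blocks ink mixing, so it runs from minute 0 to minute 45.
Plate making has no prerequisites, so it starts at minute 0 and finishes at minute 40.
For press setup: plate making (finishes minute 40, plus 15-minute gap → minute 55); ink mixing (finishes minute 45). Taking the maximum gives a start of minute 55, and it finishes at 55 + 50 = minute 105.
The print run has to wait for press setup (finishes minute 105, plus 5-minute gap → minute 110); plate making (finishes minute 40). The latest of these is minute 110, so the print run runs minute 110 to 110 + 70 = minute 180.

Working backward from the deadline:
The bindery step must finish by minute 370; it takes 20 minutes, so it must start by 370 − 20 = minute 350.
Since the bindery step (must start by minute 350, minus 5-minute gap → minute 345) depends on it, trimming must finish by minute 345. Backing off its 30-minute duration gives a latest start of minute 315.
Drying feeds into trimming (must start by minute 315); so drying must finish by minute 315 and therefore start by minute 260.
The print run has to be done before drying (must start by minute 260, minus 10-minute gap → minute 250). That means finishing by minute 250, i.e. starting by 250 − 70 = minute 180.
So the print run can start as early as minute 110 and as late as minute 180, giving 180 − 110 = 70 minutes of slack.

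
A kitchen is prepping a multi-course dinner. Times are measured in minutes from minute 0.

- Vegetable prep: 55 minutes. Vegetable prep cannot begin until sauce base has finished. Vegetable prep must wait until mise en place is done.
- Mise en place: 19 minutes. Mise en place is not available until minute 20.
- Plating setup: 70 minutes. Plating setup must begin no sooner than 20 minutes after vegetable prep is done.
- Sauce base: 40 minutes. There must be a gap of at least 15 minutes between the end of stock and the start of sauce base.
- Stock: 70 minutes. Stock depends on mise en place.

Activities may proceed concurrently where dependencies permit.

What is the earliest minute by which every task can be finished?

309

Mise en place waits on its own release at minute 20, so it starts at minute 20 and finishes at 20 + 19 = minute 39.
Stock waits on mise en place (finishes minute 39), so it starts at minute 39 and finishes at 39 + 70 = minute 109.
Sauce base cannot begin until stock (finishes minute 109, plus 15-minute gap → minute 124). It runs from minute 124 to 124 + 40 = minute 164.
Vegetable prep needs all of sauce base (finishes minute 164); mise en place (finishes minute 39). That puts its earliest start at minute 164; it finishes at 164 + 55 = minute 219.
Plating setup waits on vegetable prep (finishes minute 219, plus 20-minute gap → minute 239), so it starts at minute 239 and finishes at 239 + 70 = minute 309.
All tasks are finished once the last one completes. Finish times: Mise en place at 39, Stock at 109, Sauce base at 164, Vegetable prep at 219, Plating setup at 309. The latest is minute 309.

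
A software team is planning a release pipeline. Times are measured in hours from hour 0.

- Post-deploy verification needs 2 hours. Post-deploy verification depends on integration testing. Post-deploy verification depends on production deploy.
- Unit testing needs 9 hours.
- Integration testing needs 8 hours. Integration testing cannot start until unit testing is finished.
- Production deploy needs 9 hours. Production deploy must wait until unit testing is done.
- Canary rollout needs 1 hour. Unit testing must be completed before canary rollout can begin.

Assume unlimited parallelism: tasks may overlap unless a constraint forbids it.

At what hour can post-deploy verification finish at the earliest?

Unit testing can start immediately at hour 0; it finishes at hour 9.
After unit testing (finishes hour 9), production deploy can start at hour 9 and finishes at hour 18.
Integration testing waits on unit testing (finishes hour 9), so it starts at hour 9 and finishes at 9 + 8 = hour 17.
For post-deploy verification: integration testing (finishes hour 17); production deploy (finishes hour 18). Taking the maximum gives a start of hour 18, and it finishes at 18 + 2 = hour 20.

20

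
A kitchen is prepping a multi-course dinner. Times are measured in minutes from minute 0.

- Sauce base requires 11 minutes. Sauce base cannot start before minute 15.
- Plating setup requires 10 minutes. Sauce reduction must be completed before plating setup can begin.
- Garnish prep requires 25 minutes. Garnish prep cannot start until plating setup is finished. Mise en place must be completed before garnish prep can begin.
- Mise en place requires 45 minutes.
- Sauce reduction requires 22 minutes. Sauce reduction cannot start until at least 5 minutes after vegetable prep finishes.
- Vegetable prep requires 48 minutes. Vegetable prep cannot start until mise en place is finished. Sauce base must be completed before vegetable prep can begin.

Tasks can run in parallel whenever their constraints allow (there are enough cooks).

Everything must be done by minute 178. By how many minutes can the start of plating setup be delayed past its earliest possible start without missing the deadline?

Sauce base cannot begin until its own release at minute 15. It runs from minute 15 to 15 + 11 = minute 26.
Nothing blocks mise en place, so it runs from minute 0 to minute 45.
Vegetable prep needs all of mise en place (finishes minute 45); sauce base (finishes minute 26). That puts its earliest start at minute 45; it finishes at 45 + 48 = minute 93.
After vegetable prep (finishes minute 93, plus 5-minute gap → minute 98), sauce reduction can start at minute 98 and finishes at minute 120.
Plating setup waits on sauce reduction (finishes minute 120), so it starts at minute 120 and finishes at 120 + 10 = minute 130.

Working backward from the deadline:
Garnish prep has no dependents, so it just needs to finish by minute 178. Starting by 178 − 25 = minute 153 achieves that.
Plating setup feeds into garnish prep (must start by minute 153); so plating setup must finish by minute 153 and therefore start by minute 143.
So plating setup can start as early as minute 120 and as late as minute 143, giving 143 − 120 = 23 minutes of slack.

23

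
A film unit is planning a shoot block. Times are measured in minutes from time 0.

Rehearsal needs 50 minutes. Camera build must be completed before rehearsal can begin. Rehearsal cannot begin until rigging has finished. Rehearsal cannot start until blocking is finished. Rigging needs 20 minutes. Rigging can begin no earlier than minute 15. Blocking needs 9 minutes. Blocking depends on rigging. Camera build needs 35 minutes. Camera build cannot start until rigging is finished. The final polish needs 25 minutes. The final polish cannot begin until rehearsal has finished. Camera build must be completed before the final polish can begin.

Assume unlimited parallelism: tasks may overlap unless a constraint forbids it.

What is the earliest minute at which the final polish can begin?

120

Rigging waits on its own release at minute 15, so it starts at minute 15 and finishes at 15 + 20 = minute 35.
After rigging (finishes minute 35), blocking can start at minute 35 and finishes at minute 44.
Camera build cannot begin until rigging (finishes minute 35). It runs from minute 35 to 35 + 35 = minute 70.
Rehearsal cannot start until camera build (finishes minute 70); rigging (finishes minute 35); blocking (finishes minute 44). The controlling bound is minute 70, so rehearsal finishes at 70 + 50 = minute 120.
The final polish waits on rehearsal (finishes minute 120); camera build (finishes minute 70). The latest of these is minute 120, which is the earliest the final polish can start.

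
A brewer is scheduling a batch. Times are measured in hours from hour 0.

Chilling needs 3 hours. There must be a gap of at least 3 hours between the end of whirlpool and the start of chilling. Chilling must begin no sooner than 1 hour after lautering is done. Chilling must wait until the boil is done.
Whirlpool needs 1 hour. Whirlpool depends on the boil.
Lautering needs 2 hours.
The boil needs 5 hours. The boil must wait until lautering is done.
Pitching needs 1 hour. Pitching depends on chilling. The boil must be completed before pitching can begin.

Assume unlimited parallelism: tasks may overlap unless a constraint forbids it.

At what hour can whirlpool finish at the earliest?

8

Nothing blocks lautering, so it runs from hour 0 to hour 2.
The boil cannot begin until lautering (finishes hour 2). It runs from hour 2 to 2 + 5 = hour 7.
Whirlpool cannot begin until the boil (finishes hour 7). It runs from hour 7 to 7 + 1 = hour 8.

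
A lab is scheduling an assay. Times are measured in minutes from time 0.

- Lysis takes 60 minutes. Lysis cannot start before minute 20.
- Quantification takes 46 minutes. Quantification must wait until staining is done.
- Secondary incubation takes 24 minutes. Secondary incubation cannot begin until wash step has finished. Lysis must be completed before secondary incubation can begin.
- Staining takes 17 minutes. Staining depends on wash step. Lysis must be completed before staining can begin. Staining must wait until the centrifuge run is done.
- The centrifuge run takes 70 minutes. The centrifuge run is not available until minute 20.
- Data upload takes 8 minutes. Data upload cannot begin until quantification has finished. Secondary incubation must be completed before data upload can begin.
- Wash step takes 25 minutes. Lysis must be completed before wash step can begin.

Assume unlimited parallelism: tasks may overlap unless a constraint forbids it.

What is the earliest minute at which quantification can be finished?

168

The centrifuge run cannot begin until its own release at minute 20. It runs from minute 20 to 20 + 70 = minute 90.
Lysis waits on its own release at minute 20, so it starts at minute 20 and finishes at 20 + 60 = minute 80.
After lysis (finishes minute 80), wash step can start at minute 80 and finishes at minute 105.
Staining needs all of wash step (finishes minute 105); lysis (finishes minute 80); the centrifuge run (finishes minute 90). That puts its earliest start at minute 105; it finishes at 105 + 17 = minute 122.
Quantification waits on staining (finishes minute 122), so it starts at minute 122 and finishes at 122 + 46 = minute 168.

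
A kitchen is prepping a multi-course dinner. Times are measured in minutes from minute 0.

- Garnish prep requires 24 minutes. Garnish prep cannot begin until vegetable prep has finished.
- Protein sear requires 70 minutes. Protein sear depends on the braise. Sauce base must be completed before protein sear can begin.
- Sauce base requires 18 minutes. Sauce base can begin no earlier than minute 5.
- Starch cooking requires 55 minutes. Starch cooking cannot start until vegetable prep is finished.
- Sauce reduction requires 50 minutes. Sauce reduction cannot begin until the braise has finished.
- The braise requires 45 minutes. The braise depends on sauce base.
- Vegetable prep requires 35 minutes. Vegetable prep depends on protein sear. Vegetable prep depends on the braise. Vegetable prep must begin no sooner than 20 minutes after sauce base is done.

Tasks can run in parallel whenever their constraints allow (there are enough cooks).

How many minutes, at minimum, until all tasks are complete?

Sauce base cannot begin until its own release at minute 5. It runs from minute 5 to 5 + 18 = minute 23.
The braise waits on sauce base (finishes minute 23), so it starts at minute 23 and finishes at 23 + 45 = minute 68.
Sauce reduction cannot begin until the braise (finishes minute 68). It runs from minute 68 to 68 + 50 = minute 118.
For protein sear: the braise (finishes minute 68); sauce base (finishes minute 23). Taking the maximum gives a start of minute 68, and it finishes at 68 + 70 = minute 138.
Vegetable prep cannot start until protein sear (finishes minute 138); the braise (finishes minute 68); sauce base (finishes minute 23, plus 20-minute gap → minute 43). The controlling bound is minute 138, so vegetable prep finishes at 138 + 35 = minute 173.
Garnish prep waits on vegetable prep (finishes minute 173), so it starts at minute 173 and finishes at 173 + 24 = minute 197.
Starch cooking waits on vegetable prep (finishes minute 173), so it starts at minute 173 and finishes at 173 + 55 = minute 228.
All tasks are finished once the last one completes. Finish times: Sauce base at 23, The braise at 68, Protein sear at 138, Vegetable prep at 173, Sauce reduction at 118, Starch cooking at 228, Garnish prep at 197. The latest is minute 228.

228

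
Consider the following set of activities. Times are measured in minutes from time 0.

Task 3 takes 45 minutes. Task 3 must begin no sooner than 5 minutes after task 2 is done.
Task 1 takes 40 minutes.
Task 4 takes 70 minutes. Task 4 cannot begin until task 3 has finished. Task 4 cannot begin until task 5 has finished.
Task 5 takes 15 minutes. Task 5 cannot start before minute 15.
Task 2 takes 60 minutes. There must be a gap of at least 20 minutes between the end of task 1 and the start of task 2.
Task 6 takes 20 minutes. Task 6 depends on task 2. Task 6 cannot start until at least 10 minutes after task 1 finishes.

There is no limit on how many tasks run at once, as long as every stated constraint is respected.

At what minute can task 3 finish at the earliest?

170

Task 1 can start immediately at minute 0; it finishes at minute 40.
After task 1 (finishes minute 40, plus 20-minute gap → minute 60), task 2 can start at minute 60 and finishes at minute 120.
Task 3 waits on task 2 (finishes minute 120, plus 5-minute gap → minute 125), so it starts at minute 125 and finishes at 125 + 45 = minute 170.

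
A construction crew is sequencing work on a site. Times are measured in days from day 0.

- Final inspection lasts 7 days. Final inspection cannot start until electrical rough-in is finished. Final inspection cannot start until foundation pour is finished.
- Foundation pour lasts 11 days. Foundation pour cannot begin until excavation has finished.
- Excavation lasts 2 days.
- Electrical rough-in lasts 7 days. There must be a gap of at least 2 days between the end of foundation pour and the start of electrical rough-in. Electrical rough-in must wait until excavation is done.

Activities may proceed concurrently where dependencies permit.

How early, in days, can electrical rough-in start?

Nothing blocks excavation, so it runs from day 0 to day 2.
Foundation pour waits on excavation (finishes day 2), so it starts at day 2 and finishes at 2 + 11 = day 13.
Electrical rough-in waits on foundation pour (finishes day 13, plus 2-day gap → day 15); excavation (finishes day 2). The latest of these is day 15, which is the earliest electrical rough-in can start.

15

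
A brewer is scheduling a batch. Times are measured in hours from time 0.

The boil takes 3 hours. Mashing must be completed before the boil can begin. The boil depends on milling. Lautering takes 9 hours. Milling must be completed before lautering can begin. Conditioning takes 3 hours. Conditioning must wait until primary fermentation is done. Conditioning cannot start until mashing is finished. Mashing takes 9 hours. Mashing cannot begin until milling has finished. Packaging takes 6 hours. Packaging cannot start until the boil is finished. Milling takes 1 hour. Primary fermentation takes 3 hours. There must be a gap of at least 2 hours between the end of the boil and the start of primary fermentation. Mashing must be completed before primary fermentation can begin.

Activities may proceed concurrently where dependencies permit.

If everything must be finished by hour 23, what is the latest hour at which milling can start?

Nothing follows conditioning; the deadline of hour 23 is its only limit. It must start by 23 − 3 = hour 20.
Since conditioning (must start by hour 20) depends on it, primary fermentation must finish by hour 20. Backing off its 3-hour duration gives a latest start of hour 17.
Packaging has no dependents, so it just needs to finish by hour 23. Starting by 23 − 6 = hour 17 achieves that.
The boil must finish in time for primary fermentation (must start by hour 17, minus 2-hour gap → hour 15); packaging (must start by hour 17). The tightest is hour 15, so the boil must start by 15 − 3 = hour 12.
Mashing must finish in time for the boil (must start by hour 12); primary fermentation (must start by hour 17); conditioning (must start by hour 20). The tightest is hour 12, so mashing must start by 12 − 9 = hour 3.
Nothing follows lautering; the deadline of hour 23 is its only limit. It must start by 23 − 9 = hour 14.
Milling has several dependents: mashing (must start by hour 3); lautering (must start by hour 14); the boil (must start by hour 12). The earliest of those limits is hour 3, so milling must start by 3 − 1 = hour 2.

2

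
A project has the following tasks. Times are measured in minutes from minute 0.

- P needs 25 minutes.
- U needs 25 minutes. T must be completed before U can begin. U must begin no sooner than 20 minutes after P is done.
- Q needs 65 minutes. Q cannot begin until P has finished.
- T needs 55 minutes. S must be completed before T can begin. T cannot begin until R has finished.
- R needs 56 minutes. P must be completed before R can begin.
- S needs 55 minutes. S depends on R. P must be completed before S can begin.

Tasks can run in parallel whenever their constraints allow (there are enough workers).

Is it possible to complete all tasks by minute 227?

Yes

P has no prerequisites, so it starts at minute 0 and finishes at minute 25.
R waits on P (finishes minute 25), so it starts at minute 25 and finishes at 25 + 56 = minute 81.
S needs all of R (finishes minute 81); P (finishes minute 25). That puts its earliest start at minute 81; it finishes at 81 + 55 = minute 136.
T needs all of S (finishes minute 136); R (finishes minute 81). That puts its earliest start at minute 136; it finishes at 136 + 55 = minute 191.
U has to wait for T (finishes minute 191); P (finishes minute 25, plus 20-minute gap → minute 45). The latest of these is minute 191, so U runs minute 191 to 191 + 25 = minute 216.
After P (finishes minute 25), Q can start at minute 25 and finishes at minute 90.
Every task is finished by minute 216, which is no later than the deadline of 227, so the schedule is feasible.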